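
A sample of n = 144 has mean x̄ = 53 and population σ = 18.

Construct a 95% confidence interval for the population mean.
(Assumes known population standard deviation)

Answer: (50.0600, 55.9400)

Derivation:
Confidence level: 95%, α = 0.05
z_0.025 = 1.960
SE = σ/√n = 18/√144 = 1.5000
Margin of error = 1.960 × 1.5000 = 2.9400
CI: x̄ ± margin = 53 ± 2.9400
CI: (50.0600, 55.9400)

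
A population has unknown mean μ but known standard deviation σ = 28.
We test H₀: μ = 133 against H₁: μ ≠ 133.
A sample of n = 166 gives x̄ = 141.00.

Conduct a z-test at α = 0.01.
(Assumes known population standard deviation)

Standard error: SE = σ/√n = 28/√166 = 2.1732
z-statistic: z = (x̄ - μ₀)/SE = (141.00 - 133)/2.1732 = 3.6812
Critical value: ±2.576
p-value = 0.0002
Decision: reject H₀

Answer: z = 3.6812, reject H₀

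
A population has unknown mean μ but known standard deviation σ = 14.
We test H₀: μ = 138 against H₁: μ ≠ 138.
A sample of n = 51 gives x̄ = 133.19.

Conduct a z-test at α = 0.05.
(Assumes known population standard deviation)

Standard error: SE = σ/√n = 14/√51 = 1.9604
z-statistic: z = (x̄ - μ₀)/SE = (133.19 - 138)/1.9604 = -2.4536
Critical value: ±1.960
p-value = 0.0141
Decision: reject H₀

Answer: z = -2.4536, reject H₀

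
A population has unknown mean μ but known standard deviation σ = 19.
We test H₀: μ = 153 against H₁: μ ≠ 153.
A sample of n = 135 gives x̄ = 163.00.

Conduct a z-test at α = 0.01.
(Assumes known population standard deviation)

Answer: z = 6.1151, reject H₀

Derivation:
Standard error: SE = σ/√n = 19/√135 = 1.6353
z-statistic: z = (x̄ - μ₀)/SE = (163.00 - 153)/1.6353 = 6.1151
Critical value: ±2.576
p-value < 0.0001
Decision: reject H₀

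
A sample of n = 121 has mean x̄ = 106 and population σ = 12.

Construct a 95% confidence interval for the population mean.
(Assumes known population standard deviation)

Answer: (103.8618, 108.1382)

Derivation:
Confidence level: 95%, α = 0.05
z_0.025 = 1.960
SE = σ/√n = 12/√121 = 1.0909
Margin of error = 1.960 × 1.0909 = 2.1382
CI: x̄ ± margin = 106 ± 2.1382
CI: (103.8618, 108.1382)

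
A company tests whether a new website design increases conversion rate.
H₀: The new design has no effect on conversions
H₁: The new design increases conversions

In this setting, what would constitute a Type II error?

Type I error (α): Rejecting H₀ when H₀ is true
Type II error (β): Failing to reject H₀ when H₁ is true

Answer: Keeping the old design when the new one would have increased conversions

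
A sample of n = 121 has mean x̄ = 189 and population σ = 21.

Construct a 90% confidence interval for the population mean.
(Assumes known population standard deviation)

Confidence level: 90%, α = 0.1
z_0.05 = 1.645
SE = σ/√n = 21/√121 = 1.9091
Margin of error = 1.645 × 1.9091 = 3.1405
CI: x̄ ± margin = 189 ± 3.1405
CI: (185.8595, 192.1405)

Answer: (185.8595, 192.1405)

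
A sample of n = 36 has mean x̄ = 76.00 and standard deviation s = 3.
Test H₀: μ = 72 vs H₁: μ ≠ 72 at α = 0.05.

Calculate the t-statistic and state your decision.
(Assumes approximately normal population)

df = n - 1 = 35
SE = s/√n = 3/√36 = 0.5000
t = (x̄ - μ₀)/SE = (76.00 - 72)/0.5000 = 8.0000
Critical value: t_{0.025,35} = ±2.030
p-value < 0.0001
Decision: reject H₀

Answer: t = 8.0000, reject H₀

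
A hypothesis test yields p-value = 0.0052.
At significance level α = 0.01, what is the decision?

Answer: reject H₀

Derivation:
Compare p-value to α:
0.0052 < 0.01
Decision: reject H₀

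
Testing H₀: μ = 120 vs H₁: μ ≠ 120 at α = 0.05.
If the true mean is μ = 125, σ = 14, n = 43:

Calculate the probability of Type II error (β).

SE = σ/√n = 14/√43 = 2.1350
Critical values: μ₀ ± z_0.025×SE = 120 ± 1.960×2.1350
Acceptance region: (115.8154, 124.1846)
Under H₁ (μ = 125): z_high = (124.1846 - 125)/2.1350 = -0.3819, z_low = (115.8154 - 125)/2.1350 = -4.3019
β = P(not reject | H₁) = Φ(-0.3819) - Φ(-4.3019) ≈ 0.3513

Answer: β ≈ 0.3513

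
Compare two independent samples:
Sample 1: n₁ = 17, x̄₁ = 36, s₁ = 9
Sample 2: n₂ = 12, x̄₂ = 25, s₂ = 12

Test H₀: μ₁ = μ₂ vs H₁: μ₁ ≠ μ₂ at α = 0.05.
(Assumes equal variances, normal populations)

Pooled variance: s²_p = [16×9² + 11×12²]/(27) = 106.6667
s_p = 10.3280
SE = s_p×√(1/n₁ + 1/n₂) = 10.3280×√(1/17 + 1/12) = 3.8940
t = (x̄₁ - x̄₂)/SE = (36 - 25)/3.8940 = 2.8249
df = 27, t-critical = ±2.052
Decision: reject H₀

Answer: t = 2.8249, reject H₀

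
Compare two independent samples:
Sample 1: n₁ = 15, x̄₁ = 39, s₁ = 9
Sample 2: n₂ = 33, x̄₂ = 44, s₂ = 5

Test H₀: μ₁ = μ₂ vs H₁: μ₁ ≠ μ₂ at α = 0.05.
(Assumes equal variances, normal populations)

Answer: t = -2.4764, reject H₀

Derivation:
Pooled variance: s²_p = [14×9² + 32×5²]/(46) = 42.0435
s_p = 6.4841
SE = s_p×√(1/n₁ + 1/n₂) = 6.4841×√(1/15 + 1/33) = 2.0191
t = (x̄₁ - x̄₂)/SE = (39 - 44)/2.0191 = -2.4764
df = 46, t-critical = ±2.013
Decision: reject H₀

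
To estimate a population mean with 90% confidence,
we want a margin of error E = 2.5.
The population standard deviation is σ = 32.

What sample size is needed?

Answer: n = 444

Derivation:
z_0.05 = 1.645
n = (z×σ/E)² = (1.645×32/2.5)²
n = 443.3551
Round up: n = 444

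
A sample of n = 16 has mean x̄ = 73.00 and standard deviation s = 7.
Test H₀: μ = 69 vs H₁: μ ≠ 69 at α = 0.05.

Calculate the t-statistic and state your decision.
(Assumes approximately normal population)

Answer: t = 2.2857, reject H₀

Derivation:
df = n - 1 = 15
SE = s/√n = 7/√16 = 1.7500
t = (x̄ - μ₀)/SE = (73.00 - 69)/1.7500 = 2.2857
Critical value: t_{0.025,15} = ±2.131
p-value ≈ 0.0372
Decision: reject H₀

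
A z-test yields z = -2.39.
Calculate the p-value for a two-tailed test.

For z = -2.39:
p = 2×P(Z > |-2.39|) = 2×(1 - Φ(2.39)) = 0.0168

Answer: p-value ≈ 0.0168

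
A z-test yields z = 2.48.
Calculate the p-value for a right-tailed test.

For z = 2.48:
p = P(Z > 2.48) = 1 - Φ(2.48) = 0.0066

Answer: p-value ≈ 0.0066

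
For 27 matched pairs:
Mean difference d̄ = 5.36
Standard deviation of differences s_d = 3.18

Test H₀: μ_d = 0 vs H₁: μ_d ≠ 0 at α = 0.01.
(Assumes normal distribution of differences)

df = n - 1 = 26
SE = s_d/√n = 3.18/√27 = 0.6120
t = d̄/SE = 5.36/0.6120 = 8.7582
Critical value: t_{0.005,26} = ±2.779
p-value < 0.0001
Decision: reject H₀

Answer: t = 8.7582, reject H₀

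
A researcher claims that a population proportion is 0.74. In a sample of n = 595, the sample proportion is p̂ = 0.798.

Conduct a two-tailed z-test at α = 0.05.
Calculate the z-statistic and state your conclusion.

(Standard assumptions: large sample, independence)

H₀: p = 0.74, H₁: p ≠ 0.74
Standard error: SE = √(p₀(1-p₀)/n) = √(0.74×0.26/595) = 0.017982
z-statistic: z = (p̂ - p₀)/SE = (0.798 - 0.74)/0.017982 = 3.2254
Critical value: z_0.025 = ±1.960
p-value = 0.0013
Decision: reject H₀ at α = 0.05

Answer: z = 3.2254, reject H₀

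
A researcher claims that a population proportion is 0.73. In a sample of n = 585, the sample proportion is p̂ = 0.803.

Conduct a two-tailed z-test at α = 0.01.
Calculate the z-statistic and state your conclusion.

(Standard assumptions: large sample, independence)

Answer: z = 3.9771, reject H₀

Derivation:
H₀: p = 0.73, H₁: p ≠ 0.73
Standard error: SE = √(p₀(1-p₀)/n) = √(0.73×0.27/585) = 0.018355
z-statistic: z = (p̂ - p₀)/SE = (0.803 - 0.73)/0.018355 = 3.9771
Critical value: z_0.005 = ±2.576
p-value = 0.0001
Decision: reject H₀ at α = 0.01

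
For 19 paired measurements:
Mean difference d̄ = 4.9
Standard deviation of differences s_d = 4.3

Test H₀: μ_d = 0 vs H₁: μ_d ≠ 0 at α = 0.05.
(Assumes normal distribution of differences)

Answer: t = 4.9671, reject H₀

Derivation:
df = n - 1 = 18
SE = s_d/√n = 4.3/√19 = 0.9865
t = d̄/SE = 4.9/0.9865 = 4.9671
Critical value: t_{0.025,18} = ±2.101
p-value ≈ 0.0001
Decision: reject H₀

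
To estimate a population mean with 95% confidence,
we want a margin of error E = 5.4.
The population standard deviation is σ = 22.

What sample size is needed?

Answer: n = 64

Derivation:
z_0.025 = 1.960
n = (z×σ/E)² = (1.960×22/5.4)²
n = 63.7632
Round up: n = 64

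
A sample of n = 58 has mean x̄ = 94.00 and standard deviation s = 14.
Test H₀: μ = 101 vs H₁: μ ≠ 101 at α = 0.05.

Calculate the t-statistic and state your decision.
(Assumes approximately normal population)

Answer: t = -3.8079, reject H₀

Derivation:
df = n - 1 = 57
SE = s/√n = 14/√58 = 1.8383
t = (x̄ - μ₀)/SE = (94.00 - 101)/1.8383 = -3.8079
Critical value: t_{0.025,57} = ±2.002
p-value ≈ 0.0003
Decision: reject H₀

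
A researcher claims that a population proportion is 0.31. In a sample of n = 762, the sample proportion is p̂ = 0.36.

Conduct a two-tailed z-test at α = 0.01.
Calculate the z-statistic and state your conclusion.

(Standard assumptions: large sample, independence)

H₀: p = 0.31, H₁: p ≠ 0.31
Standard error: SE = √(p₀(1-p₀)/n) = √(0.31×0.69/762) = 0.016754
z-statistic: z = (p̂ - p₀)/SE = (0.36 - 0.31)/0.016754 = 2.9844
Critical value: z_0.005 = ±2.576
p-value = 0.0028
Decision: reject H₀ at α = 0.01

Answer: z = 2.9844, reject H₀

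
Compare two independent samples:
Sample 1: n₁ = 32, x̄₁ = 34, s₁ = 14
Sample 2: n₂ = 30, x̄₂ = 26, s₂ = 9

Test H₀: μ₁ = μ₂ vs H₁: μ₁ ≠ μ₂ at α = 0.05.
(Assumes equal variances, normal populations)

Answer: t = 2.6566, reject H₀

Derivation:
Pooled variance: s²_p = [31×14² + 29×9²]/(60) = 140.4167
s_p = 11.8498
SE = s_p×√(1/n₁ + 1/n₂) = 11.8498×√(1/32 + 1/30) = 3.0114
t = (x̄₁ - x̄₂)/SE = (34 - 26)/3.0114 = 2.6566
df = 60, t-critical = ±2.000
Decision: reject H₀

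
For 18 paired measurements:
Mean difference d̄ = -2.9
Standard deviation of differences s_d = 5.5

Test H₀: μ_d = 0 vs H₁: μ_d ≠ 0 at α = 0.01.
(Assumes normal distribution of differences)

Answer: t = -2.2370, fail to reject H₀

Derivation:
df = n - 1 = 17
SE = s_d/√n = 5.5/√18 = 1.2964
t = d̄/SE = -2.9/1.2964 = -2.2370
Critical value: t_{0.005,17} = ±2.898
p-value ≈ 0.0390
Decision: fail to reject H₀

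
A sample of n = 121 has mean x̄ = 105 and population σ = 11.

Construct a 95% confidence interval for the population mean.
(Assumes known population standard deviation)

Answer: (103.0400, 106.9600)

Derivation:
Confidence level: 95%, α = 0.05
z_0.025 = 1.960
SE = σ/√n = 11/√121 = 1.0000
Margin of error = 1.960 × 1.0000 = 1.9600
CI: x̄ ± margin = 105 ± 1.9600
CI: (103.0400, 106.9600)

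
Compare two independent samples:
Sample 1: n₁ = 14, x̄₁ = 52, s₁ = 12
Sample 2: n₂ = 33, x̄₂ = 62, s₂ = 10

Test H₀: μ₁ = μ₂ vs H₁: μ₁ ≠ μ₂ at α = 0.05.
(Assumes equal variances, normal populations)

Answer: t = -2.9532, reject H₀

Derivation:
Pooled variance: s²_p = [13×12² + 32×10²]/(45) = 112.7111
s_p = 10.6165
SE = s_p×√(1/n₁ + 1/n₂) = 10.6165×√(1/14 + 1/33) = 3.3862
t = (x̄₁ - x̄₂)/SE = (52 - 62)/3.3862 = -2.9532
df = 45, t-critical = ±2.014
Decision: reject H₀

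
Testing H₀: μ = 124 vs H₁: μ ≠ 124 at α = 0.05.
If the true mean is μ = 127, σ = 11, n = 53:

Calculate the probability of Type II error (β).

Answer: β ≈ 0.4898

Derivation:
SE = σ/√n = 11/√53 = 1.5110
Critical values: μ₀ ± z_0.025×SE = 124 ± 1.960×1.5110
Acceptance region: (121.0384, 126.9616)
Under H₁ (μ = 127): z_high = (126.9616 - 127)/1.5110 = -0.0254, z_low = (121.0384 - 127)/1.5110 = -3.9455
β = P(not reject | H₁) = Φ(-0.0254) - Φ(-3.9455) ≈ 0.4898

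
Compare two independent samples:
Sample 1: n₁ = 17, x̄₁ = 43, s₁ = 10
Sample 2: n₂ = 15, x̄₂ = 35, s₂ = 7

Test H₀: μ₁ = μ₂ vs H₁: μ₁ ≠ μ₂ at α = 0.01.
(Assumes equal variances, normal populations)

Pooled variance: s²_p = [16×10² + 14×7²]/(30) = 76.2000
s_p = 8.7293
SE = s_p×√(1/n₁ + 1/n₂) = 8.7293×√(1/17 + 1/15) = 3.0923
t = (x̄₁ - x̄₂)/SE = (43 - 35)/3.0923 = 2.5871
df = 30, t-critical = ±2.750
Decision: fail to reject H₀

Answer: t = 2.5871, fail to reject H₀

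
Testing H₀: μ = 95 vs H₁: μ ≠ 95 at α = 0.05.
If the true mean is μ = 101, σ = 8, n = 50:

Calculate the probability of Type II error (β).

Answer: β ≈ 0.0004

Derivation:
SE = σ/√n = 8/√50 = 1.1314
Critical values: μ₀ ± z_0.025×SE = 95 ± 1.960×1.1314
Acceptance region: (92.7825, 97.2175)
Under H₁ (μ = 101): z_high = (97.2175 - 101)/1.1314 = -3.3432, z_low = (92.7825 - 101)/1.1314 = -7.2631
β = P(not reject | H₁) = Φ(-3.3432) - Φ(-7.2631) ≈ 0.0004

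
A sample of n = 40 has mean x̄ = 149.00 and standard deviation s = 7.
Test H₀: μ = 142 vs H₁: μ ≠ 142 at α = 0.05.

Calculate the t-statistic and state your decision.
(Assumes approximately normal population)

Answer: t = 6.3245, reject H₀

Derivation:
df = n - 1 = 39
SE = s/√n = 7/√40 = 1.1068
t = (x̄ - μ₀)/SE = (149.00 - 142)/1.1068 = 6.3245
Critical value: t_{0.025,39} = ±2.023
p-value < 0.0001
Decision: reject H₀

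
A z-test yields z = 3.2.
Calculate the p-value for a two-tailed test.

For z = 3.2:
p = 2×P(Z > |3.2|) = 2×(1 - Φ(3.2)) = 0.0014

Answer: p-value ≈ 0.0014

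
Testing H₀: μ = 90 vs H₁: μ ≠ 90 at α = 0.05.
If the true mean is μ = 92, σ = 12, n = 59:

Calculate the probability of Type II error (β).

Answer: β ≈ 0.7511

Derivation:
SE = σ/√n = 12/√59 = 1.5623
Critical values: μ₀ ± z_0.025×SE = 90 ± 1.960×1.5623
Acceptance region: (86.9379, 93.0621)
Under H₁ (μ = 92): z_high = (93.0621 - 92)/1.5623 = 0.6798, z_low = (86.9379 - 92)/1.5623 = -3.2402
β = P(not reject | H₁) = Φ(0.6798) - Φ(-3.2402) ≈ 0.7511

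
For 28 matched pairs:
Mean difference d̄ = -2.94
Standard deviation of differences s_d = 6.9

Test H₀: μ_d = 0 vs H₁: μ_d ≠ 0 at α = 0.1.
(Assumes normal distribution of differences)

df = n - 1 = 27
SE = s_d/√n = 6.9/√28 = 1.3040
t = d̄/SE = -2.94/1.3040 = -2.2546
Critical value: t_{0.05,27} = ±1.703
p-value ≈ 0.0325
Decision: reject H₀

Answer: t = -2.2546, reject H₀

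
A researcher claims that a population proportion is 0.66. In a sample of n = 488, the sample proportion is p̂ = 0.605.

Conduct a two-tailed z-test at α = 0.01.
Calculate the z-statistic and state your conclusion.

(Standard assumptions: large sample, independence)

Answer: z = -2.5648, fail to reject H₀

Derivation:
H₀: p = 0.66, H₁: p ≠ 0.66
Standard error: SE = √(p₀(1-p₀)/n) = √(0.66×0.34/488) = 0.021444
z-statistic: z = (p̂ - p₀)/SE = (0.605 - 0.66)/0.021444 = -2.5648
Critical value: z_0.005 = ±2.576
p-value = 0.0103
Decision: fail to reject H₀ at α = 0.01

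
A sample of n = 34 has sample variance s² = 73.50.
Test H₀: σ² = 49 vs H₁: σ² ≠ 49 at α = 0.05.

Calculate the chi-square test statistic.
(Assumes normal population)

df = n - 1 = 33
χ² = (n-1)s²/σ₀² = 33×73.50/49 = 49.5000
Critical values: χ²_{0.975,33} = 19.047, χ²_{0.025,33} = 50.725
Rejection region: χ² < 19.047 or χ² > 50.725
Decision: fail to reject H₀

Answer: χ² = 49.5000, fail to reject H₀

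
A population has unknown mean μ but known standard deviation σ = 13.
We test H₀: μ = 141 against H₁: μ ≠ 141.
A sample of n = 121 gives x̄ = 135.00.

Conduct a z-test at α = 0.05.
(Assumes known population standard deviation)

Standard error: SE = σ/√n = 13/√121 = 1.1818
z-statistic: z = (x̄ - μ₀)/SE = (135.00 - 141)/1.1818 = -5.0770
Critical value: ±1.960
p-value < 0.0001
Decision: reject H₀

Answer: z = -5.0770, reject H₀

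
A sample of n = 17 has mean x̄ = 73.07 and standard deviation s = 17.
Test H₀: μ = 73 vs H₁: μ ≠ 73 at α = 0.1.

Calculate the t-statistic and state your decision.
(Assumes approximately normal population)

Answer: t = 0.0170, fail to reject H₀

Derivation:
df = n - 1 = 16
SE = s/√n = 17/√17 = 4.1231
t = (x̄ - μ₀)/SE = (73.07 - 73)/4.1231 = 0.0170
Critical value: t_{0.05,16} = ±1.746
p-value ≈ 0.9866
Decision: fail to reject H₀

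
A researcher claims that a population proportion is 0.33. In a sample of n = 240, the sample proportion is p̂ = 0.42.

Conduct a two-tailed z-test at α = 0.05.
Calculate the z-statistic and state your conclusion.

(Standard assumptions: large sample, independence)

H₀: p = 0.33, H₁: p ≠ 0.33
Standard error: SE = √(p₀(1-p₀)/n) = √(0.33×0.67/240) = 0.030352
z-statistic: z = (p̂ - p₀)/SE = (0.42 - 0.33)/0.030352 = 2.9652
Critical value: z_0.025 = ±1.960
p-value = 0.0030
Decision: reject H₀ at α = 0.05

Answer: z = 2.9652, reject H₀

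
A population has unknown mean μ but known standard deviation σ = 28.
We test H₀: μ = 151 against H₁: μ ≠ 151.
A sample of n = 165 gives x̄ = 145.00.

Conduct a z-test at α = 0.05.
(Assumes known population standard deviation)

Answer: z = -2.7525, reject H₀

Derivation:
Standard error: SE = σ/√n = 28/√165 = 2.1798
z-statistic: z = (x̄ - μ₀)/SE = (145.00 - 151)/2.1798 = -2.7525
Critical value: ±1.960
p-value = 0.0059
Decision: reject H₀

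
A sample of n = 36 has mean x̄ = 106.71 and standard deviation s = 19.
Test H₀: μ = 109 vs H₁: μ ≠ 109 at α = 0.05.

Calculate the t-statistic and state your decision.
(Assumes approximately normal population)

df = n - 1 = 35
SE = s/√n = 19/√36 = 3.1667
t = (x̄ - μ₀)/SE = (106.71 - 109)/3.1667 = -0.7232
Critical value: t_{0.025,35} = ±2.030
p-value ≈ 0.4744
Decision: fail to reject H₀

Answer: t = -0.7232, fail to reject H₀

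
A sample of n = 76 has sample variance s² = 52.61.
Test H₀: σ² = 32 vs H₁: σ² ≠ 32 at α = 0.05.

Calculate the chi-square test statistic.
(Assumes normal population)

Answer: χ² = 123.3047, reject H₀

Derivation:
df = n - 1 = 75
χ² = (n-1)s²/σ₀² = 75×52.61/32 = 123.3047
Critical values: χ²_{0.975,75} = 52.942, χ²_{0.025,75} = 100.839
Rejection region: χ² < 52.942 or χ² > 100.839
Decision: reject H₀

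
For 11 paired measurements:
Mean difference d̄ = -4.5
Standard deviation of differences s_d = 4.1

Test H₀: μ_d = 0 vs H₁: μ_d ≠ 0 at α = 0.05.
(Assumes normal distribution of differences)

Answer: t = -3.6402, reject H₀

Derivation:
df = n - 1 = 10
SE = s_d/√n = 4.1/√11 = 1.2362
t = d̄/SE = -4.5/1.2362 = -3.6402
Critical value: t_{0.025,10} = ±2.228
p-value ≈ 0.0045
Decision: reject H₀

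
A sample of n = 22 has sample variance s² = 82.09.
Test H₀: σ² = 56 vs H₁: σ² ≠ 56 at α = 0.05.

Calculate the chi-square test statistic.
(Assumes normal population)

Answer: χ² = 30.7838, fail to reject H₀

Derivation:
df = n - 1 = 21
χ² = (n-1)s²/σ₀² = 21×82.09/56 = 30.7838
Critical values: χ²_{0.975,21} = 10.283, χ²_{0.025,21} = 35.479
Rejection region: χ² < 10.283 or χ² > 35.479
Decision: fail to reject H₀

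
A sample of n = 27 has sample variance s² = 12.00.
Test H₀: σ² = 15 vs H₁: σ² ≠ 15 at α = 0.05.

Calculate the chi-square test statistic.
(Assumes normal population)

Answer: χ² = 20.8000, fail to reject H₀

Derivation:
df = n - 1 = 26
χ² = (n-1)s²/σ₀² = 26×12.00/15 = 20.8000
Critical values: χ²_{0.975,26} = 13.844, χ²_{0.025,26} = 41.923
Rejection region: χ² < 13.844 or χ² > 41.923
Decision: fail to reject H₀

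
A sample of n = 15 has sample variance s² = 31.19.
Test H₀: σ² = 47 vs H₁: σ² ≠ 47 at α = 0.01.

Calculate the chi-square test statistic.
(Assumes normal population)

df = n - 1 = 14
χ² = (n-1)s²/σ₀² = 14×31.19/47 = 9.2906
Critical values: χ²_{0.995,14} = 4.075, χ²_{0.005,14} = 31.319
Rejection region: χ² < 4.075 or χ² > 31.319
Decision: fail to reject H₀

Answer: χ² = 9.2906, fail to reject H₀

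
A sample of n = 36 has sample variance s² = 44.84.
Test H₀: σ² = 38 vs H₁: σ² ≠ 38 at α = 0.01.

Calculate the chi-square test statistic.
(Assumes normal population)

Answer: χ² = 41.3000, fail to reject H₀

Derivation:
df = n - 1 = 35
χ² = (n-1)s²/σ₀² = 35×44.84/38 = 41.3000
Critical values: χ²_{0.995,35} = 17.192, χ²_{0.005,35} = 60.275
Rejection region: χ² < 17.192 or χ² > 60.275
Decision: fail to reject H₀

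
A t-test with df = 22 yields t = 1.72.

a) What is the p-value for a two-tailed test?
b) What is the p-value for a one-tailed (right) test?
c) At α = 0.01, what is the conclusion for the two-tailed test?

Answer: a) 0.0995, b) 0.0497, c) fail to reject H₀

Derivation:
Using t-distribution with df = 22:
a) Two-tailed: p = 2×P(T > 1.72) = 0.0995
b) One-tailed: p = P(T > 1.72) = 0.0497
c) 0.0995 ≥ 0.01, fail to reject H₀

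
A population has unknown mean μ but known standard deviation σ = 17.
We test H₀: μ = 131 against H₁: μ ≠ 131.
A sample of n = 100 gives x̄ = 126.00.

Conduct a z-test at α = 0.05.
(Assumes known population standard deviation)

Standard error: SE = σ/√n = 17/√100 = 1.7000
z-statistic: z = (x̄ - μ₀)/SE = (126.00 - 131)/1.7000 = -2.9412
Critical value: ±1.960
p-value = 0.0033
Decision: reject H₀

Answer: z = -2.9412, reject H₀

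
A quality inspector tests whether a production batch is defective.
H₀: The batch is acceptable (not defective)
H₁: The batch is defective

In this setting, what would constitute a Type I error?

A Type I error (probability α) occurs when we reject a true H₀.
A Type II error (probability β) occurs when we fail to reject a false H₀.

Answer: Rejecting an acceptable batch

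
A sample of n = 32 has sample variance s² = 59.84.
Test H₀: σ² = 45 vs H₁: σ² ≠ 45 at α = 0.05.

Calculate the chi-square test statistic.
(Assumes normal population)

df = n - 1 = 31
χ² = (n-1)s²/σ₀² = 31×59.84/45 = 41.2231
Critical values: χ²_{0.975,31} = 17.539, χ²_{0.025,31} = 48.232
Rejection region: χ² < 17.539 or χ² > 48.232
Decision: fail to reject H₀

Answer: χ² = 41.2231, fail to reject H₀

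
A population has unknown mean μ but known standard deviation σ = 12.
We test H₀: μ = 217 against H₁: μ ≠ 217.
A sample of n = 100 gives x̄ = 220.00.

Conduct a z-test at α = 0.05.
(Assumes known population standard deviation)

Standard error: SE = σ/√n = 12/√100 = 1.2000
z-statistic: z = (x̄ - μ₀)/SE = (220.00 - 217)/1.2000 = 2.5000
Critical value: ±1.960
p-value = 0.0124
Decision: reject H₀

Answer: z = 2.5000, reject H₀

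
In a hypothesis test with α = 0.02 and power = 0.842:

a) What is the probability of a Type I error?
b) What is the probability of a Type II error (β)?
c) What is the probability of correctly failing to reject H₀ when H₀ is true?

Answer: a) 0.02, b) 0.158, c) 0.98

Derivation:
a) Type I error probability = α = 0.02
b) Power = P(reject H₀ | H₁ true) = 1 - β = 0.842, so Type II error probability = β = 1 - Power = 0.158
c) P(fail to reject H₀ | H₀ true) = 1 - α = 0.98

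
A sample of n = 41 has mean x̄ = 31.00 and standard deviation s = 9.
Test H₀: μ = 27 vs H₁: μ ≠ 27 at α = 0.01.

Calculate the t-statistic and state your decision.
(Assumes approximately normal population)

Answer: t = 2.8458, reject H₀

Derivation:
df = n - 1 = 40
SE = s/√n = 9/√41 = 1.4056
t = (x̄ - μ₀)/SE = (31.00 - 27)/1.4056 = 2.8458
Critical value: t_{0.005,40} = ±2.704
p-value ≈ 0.0070
Decision: reject H₀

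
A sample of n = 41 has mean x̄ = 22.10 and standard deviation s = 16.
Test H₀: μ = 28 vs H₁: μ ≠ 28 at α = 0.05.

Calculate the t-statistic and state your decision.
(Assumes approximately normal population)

Answer: t = -2.3611, reject H₀

Derivation:
df = n - 1 = 40
SE = s/√n = 16/√41 = 2.4988
t = (x̄ - μ₀)/SE = (22.10 - 28)/2.4988 = -2.3611
Critical value: t_{0.025,40} = ±2.021
p-value ≈ 0.0232
Decision: reject H₀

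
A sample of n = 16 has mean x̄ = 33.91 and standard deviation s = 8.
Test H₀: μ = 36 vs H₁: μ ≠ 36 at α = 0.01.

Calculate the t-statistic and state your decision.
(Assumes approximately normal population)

df = n - 1 = 15
SE = s/√n = 8/√16 = 2.0000
t = (x̄ - μ₀)/SE = (33.91 - 36)/2.0000 = -1.0450
Critical value: t_{0.005,15} = ±2.947
p-value ≈ 0.3126
Decision: fail to reject H₀

Answer: t = -1.0450, fail to reject H₀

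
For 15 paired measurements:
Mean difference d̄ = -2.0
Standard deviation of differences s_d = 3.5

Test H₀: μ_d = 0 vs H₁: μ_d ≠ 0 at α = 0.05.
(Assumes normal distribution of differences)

df = n - 1 = 14
SE = s_d/√n = 3.5/√15 = 0.9037
t = d̄/SE = -2.0/0.9037 = -2.2131
Critical value: t_{0.025,14} = ±2.145
p-value ≈ 0.0440
Decision: reject H₀

Answer: t = -2.2131, reject H₀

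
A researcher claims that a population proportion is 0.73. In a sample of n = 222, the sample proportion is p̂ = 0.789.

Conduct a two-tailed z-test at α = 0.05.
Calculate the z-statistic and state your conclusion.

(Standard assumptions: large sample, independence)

Answer: z = 1.9801, reject H₀

Derivation:
H₀: p = 0.73, H₁: p ≠ 0.73
Standard error: SE = √(p₀(1-p₀)/n) = √(0.73×0.27/222) = 0.029797
z-statistic: z = (p̂ - p₀)/SE = (0.789 - 0.73)/0.029797 = 1.9801
Critical value: z_0.025 = ±1.960
p-value = 0.0477
Decision: reject H₀ at α = 0.05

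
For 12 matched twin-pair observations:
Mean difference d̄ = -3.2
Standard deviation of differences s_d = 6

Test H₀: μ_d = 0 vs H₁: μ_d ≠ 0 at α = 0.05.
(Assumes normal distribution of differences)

df = n - 1 = 11
SE = s_d/√n = 6/√12 = 1.7321
t = d̄/SE = -3.2/1.7321 = -1.8475
Critical value: t_{0.025,11} = ±2.201
p-value ≈ 0.0917
Decision: fail to reject H₀

Answer: t = -1.8475, fail to reject H₀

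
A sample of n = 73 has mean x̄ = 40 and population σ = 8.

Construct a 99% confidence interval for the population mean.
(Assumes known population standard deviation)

Answer: (37.5881, 42.4119)

Derivation:
Confidence level: 99%, α = 0.01
z_0.005 = 2.576
SE = σ/√n = 8/√73 = 0.9363
Margin of error = 2.576 × 0.9363 = 2.4119
CI: x̄ ± margin = 40 ± 2.4119
CI: (37.5881, 42.4119)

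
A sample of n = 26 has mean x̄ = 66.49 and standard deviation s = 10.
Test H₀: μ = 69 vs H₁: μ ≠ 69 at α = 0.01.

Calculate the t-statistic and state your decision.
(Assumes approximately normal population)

Answer: t = -1.2798, fail to reject H₀

Derivation:
df = n - 1 = 25
SE = s/√n = 10/√26 = 1.9612
t = (x̄ - μ₀)/SE = (66.49 - 69)/1.9612 = -1.2798
Critical value: t_{0.005,25} = ±2.787
p-value ≈ 0.2124
Decision: fail to reject H₀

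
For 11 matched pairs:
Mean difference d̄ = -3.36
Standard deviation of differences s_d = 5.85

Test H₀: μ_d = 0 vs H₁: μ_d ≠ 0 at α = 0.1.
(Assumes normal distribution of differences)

Answer: t = -1.9050, reject H₀

Derivation:
df = n - 1 = 10
SE = s_d/√n = 5.85/√11 = 1.7638
t = d̄/SE = -3.36/1.7638 = -1.9050
Critical value: t_{0.05,10} = ±1.812
p-value ≈ 0.0859
Decision: reject H₀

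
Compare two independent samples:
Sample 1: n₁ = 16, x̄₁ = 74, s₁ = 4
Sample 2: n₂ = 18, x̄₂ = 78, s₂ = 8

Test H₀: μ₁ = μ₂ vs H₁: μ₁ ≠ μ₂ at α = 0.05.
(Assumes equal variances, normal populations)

Pooled variance: s²_p = [15×4² + 17×8²]/(32) = 41.5000
s_p = 6.4420
SE = s_p×√(1/n₁ + 1/n₂) = 6.4420×√(1/16 + 1/18) = 2.2134
t = (x̄₁ - x̄₂)/SE = (74 - 78)/2.2134 = -1.8072
df = 32, t-critical = ±2.037
Decision: fail to reject H₀

Answer: t = -1.8072, fail to reject H₀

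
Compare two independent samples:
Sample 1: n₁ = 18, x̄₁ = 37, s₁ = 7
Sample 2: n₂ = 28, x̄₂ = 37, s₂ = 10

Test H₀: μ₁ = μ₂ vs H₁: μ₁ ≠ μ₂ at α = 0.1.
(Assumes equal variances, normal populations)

Pooled variance: s²_p = [17×7² + 27×10²]/(44) = 80.2955
s_p = 8.9608
SE = s_p×√(1/n₁ + 1/n₂) = 8.9608×√(1/18 + 1/28) = 2.7071
t = (x̄₁ - x̄₂)/SE = (37 - 37)/2.7071 = 0.0000
df = 44, t-critical = ±1.680
Decision: fail to reject H₀

Answer: t = 0.0000, fail to reject H₀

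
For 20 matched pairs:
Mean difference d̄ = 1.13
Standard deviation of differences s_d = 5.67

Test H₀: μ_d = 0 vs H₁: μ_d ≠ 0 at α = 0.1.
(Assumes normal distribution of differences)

df = n - 1 = 19
SE = s_d/√n = 5.67/√20 = 1.2679
t = d̄/SE = 1.13/1.2679 = 0.8912
Critical value: t_{0.05,19} = ±1.729
p-value ≈ 0.3840
Decision: fail to reject H₀

Answer: t = 0.8912, fail to reject H₀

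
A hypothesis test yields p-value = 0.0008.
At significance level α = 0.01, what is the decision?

Compare p-value to α:
0.0008 < 0.01
Decision: reject H₀

Answer: reject H₀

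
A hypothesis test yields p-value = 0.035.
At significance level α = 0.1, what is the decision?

Compare p-value to α:
0.035 < 0.1
Decision: reject H₀

Answer: reject H₀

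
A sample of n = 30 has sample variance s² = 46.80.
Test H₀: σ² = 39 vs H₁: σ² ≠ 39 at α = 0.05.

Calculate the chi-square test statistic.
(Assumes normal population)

df = n - 1 = 29
χ² = (n-1)s²/σ₀² = 29×46.80/39 = 34.8000
Critical values: χ²_{0.975,29} = 16.047, χ²_{0.025,29} = 45.722
Rejection region: χ² < 16.047 or χ² > 45.722
Decision: fail to reject H₀

Answer: χ² = 34.8000, fail to reject H₀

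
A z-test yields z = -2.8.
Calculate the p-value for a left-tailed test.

Answer: p-value ≈ 0.0026

Derivation:
For z = -2.8:
p = P(Z < -2.8) = Φ(-2.8) = 0.0026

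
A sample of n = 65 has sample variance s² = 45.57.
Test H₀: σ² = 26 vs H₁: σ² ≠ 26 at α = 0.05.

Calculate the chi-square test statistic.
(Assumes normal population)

df = n - 1 = 64
χ² = (n-1)s²/σ₀² = 64×45.57/26 = 112.1723
Critical values: χ²_{0.975,64} = 43.776, χ²_{0.025,64} = 88.004
Rejection region: χ² < 43.776 or χ² > 88.004
Decision: reject H₀

Answer: χ² = 112.1723, reject H₀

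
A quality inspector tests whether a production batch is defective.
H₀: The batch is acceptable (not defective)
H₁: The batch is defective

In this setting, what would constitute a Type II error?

Answer: Shipping a defective batch to customers

Derivation:
Type I error (α): Rejecting H₀ when H₀ is true
Type II error (β): Failing to reject H₀ when H₁ is true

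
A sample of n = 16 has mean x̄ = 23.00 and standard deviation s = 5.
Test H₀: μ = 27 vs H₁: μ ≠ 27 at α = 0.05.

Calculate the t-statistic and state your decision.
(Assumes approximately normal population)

df = n - 1 = 15
SE = s/√n = 5/√16 = 1.2500
t = (x̄ - μ₀)/SE = (23.00 - 27)/1.2500 = -3.2000
Critical value: t_{0.025,15} = ±2.131
p-value ≈ 0.0060
Decision: reject H₀

Answer: t = -3.2000, reject H₀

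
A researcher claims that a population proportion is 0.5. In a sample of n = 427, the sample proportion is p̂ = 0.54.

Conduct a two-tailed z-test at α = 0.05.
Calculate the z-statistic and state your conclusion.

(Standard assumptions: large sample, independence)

Answer: z = 1.6531, fail to reject H₀

Derivation:
H₀: p = 0.5, H₁: p ≠ 0.5
Standard error: SE = √(p₀(1-p₀)/n) = √(0.5×0.5/427) = 0.024197
z-statistic: z = (p̂ - p₀)/SE = (0.54 - 0.5)/0.024197 = 1.6531
Critical value: z_0.025 = ±1.960
p-value = 0.0983
Decision: fail to reject H₀ at α = 0.05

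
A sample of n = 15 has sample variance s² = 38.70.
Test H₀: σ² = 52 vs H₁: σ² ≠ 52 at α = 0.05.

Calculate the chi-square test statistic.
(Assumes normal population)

df = n - 1 = 14
χ² = (n-1)s²/σ₀² = 14×38.70/52 = 10.4192
Critical values: χ²_{0.975,14} = 5.629, χ²_{0.025,14} = 26.119
Rejection region: χ² < 5.629 or χ² > 26.119
Decision: fail to reject H₀

Answer: χ² = 10.4192, fail to reject H₀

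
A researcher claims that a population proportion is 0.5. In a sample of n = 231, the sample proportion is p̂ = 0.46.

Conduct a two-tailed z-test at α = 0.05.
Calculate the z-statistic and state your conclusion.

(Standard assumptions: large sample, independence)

H₀: p = 0.5, H₁: p ≠ 0.5
Standard error: SE = √(p₀(1-p₀)/n) = √(0.5×0.5/231) = 0.032898
z-statistic: z = (p̂ - p₀)/SE = (0.46 - 0.5)/0.032898 = -1.2159
Critical value: z_0.025 = ±1.960
p-value = 0.2240
Decision: fail to reject H₀ at α = 0.05

Answer: z = -1.2159, fail to reject H₀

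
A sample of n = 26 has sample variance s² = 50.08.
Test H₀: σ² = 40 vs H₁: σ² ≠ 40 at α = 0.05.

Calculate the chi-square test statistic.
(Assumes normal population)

Answer: χ² = 31.3000, fail to reject H₀

Derivation:
df = n - 1 = 25
χ² = (n-1)s²/σ₀² = 25×50.08/40 = 31.3000
Critical values: χ²_{0.975,25} = 13.120, χ²_{0.025,25} = 40.646
Rejection region: χ² < 13.120 or χ² > 40.646
Decision: fail to reject H₀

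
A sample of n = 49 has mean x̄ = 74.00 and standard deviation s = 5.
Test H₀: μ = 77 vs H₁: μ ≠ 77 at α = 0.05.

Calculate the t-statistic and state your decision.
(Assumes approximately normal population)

df = n - 1 = 48
SE = s/√n = 5/√49 = 0.7143
t = (x̄ - μ₀)/SE = (74.00 - 77)/0.7143 = -4.1999
Critical value: t_{0.025,48} = ±2.011
p-value ≈ 0.0001
Decision: reject H₀

Answer: t = -4.1999, reject H₀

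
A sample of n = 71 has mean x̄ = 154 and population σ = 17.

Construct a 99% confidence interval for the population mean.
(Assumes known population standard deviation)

Confidence level: 99%, α = 0.01
z_0.005 = 2.576
SE = σ/√n = 17/√71 = 2.0175
Margin of error = 2.576 × 2.0175 = 5.1971
CI: x̄ ± margin = 154 ± 5.1971
CI: (148.8029, 159.1971)

Answer: (148.8029, 159.1971)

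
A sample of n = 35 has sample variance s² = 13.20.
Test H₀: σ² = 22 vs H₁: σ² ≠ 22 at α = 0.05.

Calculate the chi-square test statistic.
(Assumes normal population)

df = n - 1 = 34
χ² = (n-1)s²/σ₀² = 34×13.20/22 = 20.4000
Critical values: χ²_{0.975,34} = 19.806, χ²_{0.025,34} = 51.966
Rejection region: χ² < 19.806 or χ² > 51.966
Decision: fail to reject H₀

Answer: χ² = 20.4000, fail to reject H₀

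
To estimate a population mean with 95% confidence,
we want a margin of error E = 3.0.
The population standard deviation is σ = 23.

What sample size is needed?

z_0.025 = 1.960
n = (z×σ/E)² = (1.960×23/3.0)²
n = 225.8007
Round up: n = 226

Answer: n = 226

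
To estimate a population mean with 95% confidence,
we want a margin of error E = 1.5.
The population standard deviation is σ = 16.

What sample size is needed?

Answer: n = 438

Derivation:
z_0.025 = 1.960
n = (z×σ/E)² = (1.960×16/1.5)²
n = 437.0887
Round up: n = 438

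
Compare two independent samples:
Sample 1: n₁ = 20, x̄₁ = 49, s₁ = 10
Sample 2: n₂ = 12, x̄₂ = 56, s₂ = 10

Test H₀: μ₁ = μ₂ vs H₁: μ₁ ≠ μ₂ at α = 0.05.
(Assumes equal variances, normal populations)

Pooled variance: s²_p = [19×10² + 11×10²]/(30) = 100.0000
s_p = 10.0000
SE = s_p×√(1/n₁ + 1/n₂) = 10.0000×√(1/20 + 1/12) = 3.6515
t = (x̄₁ - x̄₂)/SE = (49 - 56)/3.6515 = -1.9170
df = 30, t-critical = ±2.042
Decision: fail to reject H₀

Answer: t = -1.9170, fail to reject H₀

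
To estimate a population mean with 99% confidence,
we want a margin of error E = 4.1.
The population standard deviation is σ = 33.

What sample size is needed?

Answer: n = 430

Derivation:
z_0.005 = 2.576
n = (z×σ/E)² = (2.576×33/4.1)²
n = 429.8846
Round up: n = 430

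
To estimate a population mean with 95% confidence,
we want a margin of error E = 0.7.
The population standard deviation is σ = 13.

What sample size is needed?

Answer: n = 1325

Derivation:
z_0.025 = 1.960
n = (z×σ/E)² = (1.960×13/0.7)²
n = 1324.9600
Round up: n = 1325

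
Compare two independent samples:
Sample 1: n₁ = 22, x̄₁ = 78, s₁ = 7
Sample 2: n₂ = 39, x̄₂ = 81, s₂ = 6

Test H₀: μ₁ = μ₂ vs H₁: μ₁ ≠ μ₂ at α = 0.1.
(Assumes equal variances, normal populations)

Pooled variance: s²_p = [21×7² + 38×6²]/(59) = 40.6271
s_p = 6.3739
SE = s_p×√(1/n₁ + 1/n₂) = 6.3739×√(1/22 + 1/39) = 1.6995
t = (x̄₁ - x̄₂)/SE = (78 - 81)/1.6995 = -1.7652
df = 59, t-critical = ±1.671
Decision: reject H₀

Answer: t = -1.7652, reject H₀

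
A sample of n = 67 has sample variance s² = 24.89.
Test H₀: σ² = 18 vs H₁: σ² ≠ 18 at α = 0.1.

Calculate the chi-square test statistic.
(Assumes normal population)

df = n - 1 = 66
χ² = (n-1)s²/σ₀² = 66×24.89/18 = 91.2633
Critical values: χ²_{0.95,66} = 48.305, χ²_{0.05,66} = 85.965
Rejection region: χ² < 48.305 or χ² > 85.965
Decision: reject H₀

Answer: χ² = 91.2633, reject H₀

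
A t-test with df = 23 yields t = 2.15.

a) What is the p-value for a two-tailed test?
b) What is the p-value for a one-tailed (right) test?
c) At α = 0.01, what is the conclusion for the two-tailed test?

Using t-distribution with df = 23:
a) Two-tailed: p = 2×P(T > 2.15) = 0.0423
b) One-tailed: p = P(T > 2.15) = 0.0212
c) 0.0423 ≥ 0.01, fail to reject H₀

Answer: a) 0.0423, b) 0.0212, c) fail to reject H₀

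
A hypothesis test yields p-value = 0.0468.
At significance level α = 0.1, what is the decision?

Compare p-value to α:
0.0468 < 0.1
Decision: reject H₀

Answer: reject H₀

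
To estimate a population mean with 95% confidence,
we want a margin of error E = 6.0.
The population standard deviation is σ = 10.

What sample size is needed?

Answer: n = 11

Derivation:
z_0.025 = 1.960
n = (z×σ/E)² = (1.960×10/6.0)²
n = 10.6711
Round up: n = 11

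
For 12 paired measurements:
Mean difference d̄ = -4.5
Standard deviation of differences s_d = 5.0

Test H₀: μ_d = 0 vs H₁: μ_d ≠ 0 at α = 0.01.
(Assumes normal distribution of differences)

df = n - 1 = 11
SE = s_d/√n = 5.0/√12 = 1.4434
t = d̄/SE = -4.5/1.4434 = -3.1176
Critical value: t_{0.005,11} = ±3.106
p-value ≈ 0.0098
Decision: reject H₀

Answer: t = -3.1176, reject H₀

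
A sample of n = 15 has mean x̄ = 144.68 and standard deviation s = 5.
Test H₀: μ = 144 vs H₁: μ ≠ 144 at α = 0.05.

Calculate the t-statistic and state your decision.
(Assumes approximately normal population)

df = n - 1 = 14
SE = s/√n = 5/√15 = 1.2910
t = (x̄ - μ₀)/SE = (144.68 - 144)/1.2910 = 0.5267
Critical value: t_{0.025,14} = ±2.145
p-value ≈ 0.6066
Decision: fail to reject H₀

Answer: t = 0.5267, fail to reject H₀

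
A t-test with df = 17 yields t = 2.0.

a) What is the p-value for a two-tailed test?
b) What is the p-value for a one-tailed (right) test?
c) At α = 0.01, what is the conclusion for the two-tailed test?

Answer: a) 0.0617, b) 0.0309, c) fail to reject H₀

Derivation:
Using t-distribution with df = 17:
a) Two-tailed: p = 2×P(T > 2.0) = 0.0617
b) One-tailed: p = P(T > 2.0) = 0.0309
c) 0.0617 ≥ 0.01, fail to reject H₀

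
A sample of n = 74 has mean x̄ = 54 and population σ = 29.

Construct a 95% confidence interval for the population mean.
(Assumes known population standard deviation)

Answer: (47.3924, 60.6076)

Derivation:
Confidence level: 95%, α = 0.05
z_0.025 = 1.960
SE = σ/√n = 29/√74 = 3.3712
Margin of error = 1.960 × 3.3712 = 6.6076
CI: x̄ ± margin = 54 ± 6.6076
CI: (47.3924, 60.6076)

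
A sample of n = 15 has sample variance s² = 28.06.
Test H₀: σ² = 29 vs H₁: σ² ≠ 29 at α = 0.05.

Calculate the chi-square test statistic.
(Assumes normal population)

df = n - 1 = 14
χ² = (n-1)s²/σ₀² = 14×28.06/29 = 13.5462
Critical values: χ²_{0.975,14} = 5.629, χ²_{0.025,14} = 26.119
Rejection region: χ² < 5.629 or χ² > 26.119
Decision: fail to reject H₀

Answer: χ² = 13.5462, fail to reject H₀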